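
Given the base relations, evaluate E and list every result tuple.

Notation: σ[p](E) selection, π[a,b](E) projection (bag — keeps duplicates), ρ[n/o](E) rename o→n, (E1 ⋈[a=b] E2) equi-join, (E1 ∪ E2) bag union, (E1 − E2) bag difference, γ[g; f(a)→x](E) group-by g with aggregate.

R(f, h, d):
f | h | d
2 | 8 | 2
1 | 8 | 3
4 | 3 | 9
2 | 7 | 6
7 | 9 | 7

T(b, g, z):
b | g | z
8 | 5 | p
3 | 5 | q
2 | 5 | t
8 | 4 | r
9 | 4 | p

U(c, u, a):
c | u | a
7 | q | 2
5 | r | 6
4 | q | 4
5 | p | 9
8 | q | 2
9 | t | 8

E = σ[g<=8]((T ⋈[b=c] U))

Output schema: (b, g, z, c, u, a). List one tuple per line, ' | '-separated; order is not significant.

Subexpression sizes:
  T → 5
  U → 6
  (T ⋈[b=c] U) → 3
  σ[g<=8]((T ⋈[b=c] U)) → 3

== RESULT ==
b | g | z | c | u | a
8 | 4 | r | 8 | q | 2
8 | 5 | p | 8 | q | 2
9 | 4 | p | 9 | t | 8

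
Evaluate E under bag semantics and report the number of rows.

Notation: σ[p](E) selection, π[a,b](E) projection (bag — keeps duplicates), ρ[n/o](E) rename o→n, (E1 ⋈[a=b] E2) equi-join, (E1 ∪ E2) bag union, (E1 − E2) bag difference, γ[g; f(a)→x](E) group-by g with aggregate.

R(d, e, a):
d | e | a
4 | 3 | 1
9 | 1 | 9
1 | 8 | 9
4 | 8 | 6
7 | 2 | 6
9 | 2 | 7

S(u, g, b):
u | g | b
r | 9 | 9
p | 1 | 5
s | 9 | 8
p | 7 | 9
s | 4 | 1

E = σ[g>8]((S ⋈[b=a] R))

Subexpression sizes:
  S → 5
  R → 6
  (S ⋈[b=a] R) → 5
  σ[g>8]((S ⋈[b=a] R)) → 2

|E| = 2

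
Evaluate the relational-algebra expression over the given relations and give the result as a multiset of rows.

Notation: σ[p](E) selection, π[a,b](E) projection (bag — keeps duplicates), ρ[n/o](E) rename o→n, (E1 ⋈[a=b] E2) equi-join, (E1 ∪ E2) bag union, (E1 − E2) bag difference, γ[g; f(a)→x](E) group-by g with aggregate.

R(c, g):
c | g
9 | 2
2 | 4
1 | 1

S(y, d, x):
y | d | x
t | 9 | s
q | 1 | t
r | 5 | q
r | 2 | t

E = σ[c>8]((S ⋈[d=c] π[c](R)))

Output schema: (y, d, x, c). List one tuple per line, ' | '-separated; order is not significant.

Per-node cardinality:
  S → 4
  R → 3
  π[c](R) → 3
  (S ⋈[d=c] π[c](R)) → 3
  σ[c>8]((S ⋈[d=c] π[c](R))) → 1

== RESULT ==
y | d | x | c
t | 9 | s | 9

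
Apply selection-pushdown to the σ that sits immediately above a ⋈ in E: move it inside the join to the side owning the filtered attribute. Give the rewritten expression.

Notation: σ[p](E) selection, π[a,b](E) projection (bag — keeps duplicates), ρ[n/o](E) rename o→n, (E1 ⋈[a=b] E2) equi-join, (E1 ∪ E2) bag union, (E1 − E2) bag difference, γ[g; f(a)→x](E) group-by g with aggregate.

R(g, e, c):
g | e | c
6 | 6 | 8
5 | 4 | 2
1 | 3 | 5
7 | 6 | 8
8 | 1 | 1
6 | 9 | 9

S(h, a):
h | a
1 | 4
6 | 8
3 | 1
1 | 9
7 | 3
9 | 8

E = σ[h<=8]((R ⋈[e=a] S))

σ filters on h, owned by the right side.
E' = (R ⋈[e=a] σ[h<=8](S))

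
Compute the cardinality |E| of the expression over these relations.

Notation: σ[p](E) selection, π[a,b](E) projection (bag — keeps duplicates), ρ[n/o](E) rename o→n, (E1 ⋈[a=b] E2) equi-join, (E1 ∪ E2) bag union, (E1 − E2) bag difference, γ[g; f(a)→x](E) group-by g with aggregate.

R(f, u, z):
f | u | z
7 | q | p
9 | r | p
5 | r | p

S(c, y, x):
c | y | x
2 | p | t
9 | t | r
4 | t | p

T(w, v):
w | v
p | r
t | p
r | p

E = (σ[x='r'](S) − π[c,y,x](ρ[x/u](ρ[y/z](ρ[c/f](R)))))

Subexpression sizes:
  S → 3
  σ[x='r'](S) → 1
  R → 3
  ρ[c/f](R) → 3
  ρ[y/z](ρ[c/f](R)) → 3
  ρ[x/u](ρ[y/z](ρ[c/f](R))) → 3
  π[c,y,x](ρ[x/u](ρ[y/z](ρ[c/f](R)))) → 3
  (σ[x='r'](S) − π[c,y,x](ρ[x/u](ρ[y/z](ρ[c/f](R))))) → 1

|E| = 1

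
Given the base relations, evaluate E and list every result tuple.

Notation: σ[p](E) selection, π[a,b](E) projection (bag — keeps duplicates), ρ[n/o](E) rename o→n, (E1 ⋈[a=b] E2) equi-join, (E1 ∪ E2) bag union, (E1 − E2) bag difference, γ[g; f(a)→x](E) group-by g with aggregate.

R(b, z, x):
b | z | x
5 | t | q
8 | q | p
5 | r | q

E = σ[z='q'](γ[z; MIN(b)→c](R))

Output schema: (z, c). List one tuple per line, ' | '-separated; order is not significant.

Per-node cardinality:
  R → 3
  γ[z; MIN(b)→c](R) → 3
  σ[z='q'](γ[z; MIN(b)→c](R)) → 1

== RESULT ==
z | c
q | 8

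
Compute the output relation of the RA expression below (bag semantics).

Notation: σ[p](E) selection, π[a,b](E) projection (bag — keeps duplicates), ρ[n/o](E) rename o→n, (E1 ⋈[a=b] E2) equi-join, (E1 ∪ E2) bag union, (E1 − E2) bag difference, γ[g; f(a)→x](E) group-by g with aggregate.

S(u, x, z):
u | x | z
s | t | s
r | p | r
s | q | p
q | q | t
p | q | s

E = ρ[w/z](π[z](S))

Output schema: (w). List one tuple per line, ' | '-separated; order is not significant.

Subexpression sizes:
  S → 5
  π[z](S) → 5
  ρ[w/z](π[z](S)) → 5

== RESULT ==
w
p
r
s
s
t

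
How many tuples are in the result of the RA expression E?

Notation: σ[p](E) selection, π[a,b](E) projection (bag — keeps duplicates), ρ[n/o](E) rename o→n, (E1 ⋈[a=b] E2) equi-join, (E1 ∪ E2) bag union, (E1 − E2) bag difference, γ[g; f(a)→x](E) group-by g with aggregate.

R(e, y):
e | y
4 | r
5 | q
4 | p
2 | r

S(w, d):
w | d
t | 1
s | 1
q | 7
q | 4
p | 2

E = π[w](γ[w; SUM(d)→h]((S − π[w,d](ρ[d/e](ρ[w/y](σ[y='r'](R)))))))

Subexpression sizes:
  S → 5
  R → 4
  σ[y='r'](R) → 2
  ρ[w/y](σ[y='r'](R)) → 2
  ρ[d/e](ρ[w/y](σ[y='r'](R))) → 2
  π[w,d](ρ[d/e](ρ[w/y](σ[y='r'](R)))) → 2
  (S − π[w,d](ρ[d/e](ρ[w/y](σ[y='r'](R))))) → 5
  γ[w; SUM(d)→h]((S − π[w,d](ρ[d/e](ρ[w/y](σ[y='r'](R)))))) → 4
  π[w](γ[w; SUM(d)→h]((S − π[w,d](ρ[d/e](ρ[w/y](σ[y='r'](R))))))) → 4

|E| = 4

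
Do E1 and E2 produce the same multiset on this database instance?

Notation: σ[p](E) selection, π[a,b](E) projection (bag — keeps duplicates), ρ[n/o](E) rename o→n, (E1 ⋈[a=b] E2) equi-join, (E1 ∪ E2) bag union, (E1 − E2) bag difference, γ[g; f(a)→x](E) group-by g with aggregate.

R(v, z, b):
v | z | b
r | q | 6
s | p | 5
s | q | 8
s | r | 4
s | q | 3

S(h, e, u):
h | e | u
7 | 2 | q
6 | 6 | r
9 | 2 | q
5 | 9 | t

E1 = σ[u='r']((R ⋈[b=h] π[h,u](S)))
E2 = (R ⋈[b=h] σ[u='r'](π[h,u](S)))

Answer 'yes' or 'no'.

E1 per-node cardinality:
  R → 5
  S → 4
  π[h,u](S) → 4
  (R ⋈[b=h] π[h,u](S)) → 2
  σ[u='r']((R ⋈[b=h] π[h,u](S))) → 1
E2 per-node cardinality:
  R → 5
  S → 4
  π[h,u](S) → 4
  σ[u='r'](π[h,u](S)) → 1
  (R ⋈[b=h] σ[u='r'](π[h,u](S))) → 1

E1 and E2 produce the same multiset:
v | z | b | h | u
r | q | 6 | 6 | r

yes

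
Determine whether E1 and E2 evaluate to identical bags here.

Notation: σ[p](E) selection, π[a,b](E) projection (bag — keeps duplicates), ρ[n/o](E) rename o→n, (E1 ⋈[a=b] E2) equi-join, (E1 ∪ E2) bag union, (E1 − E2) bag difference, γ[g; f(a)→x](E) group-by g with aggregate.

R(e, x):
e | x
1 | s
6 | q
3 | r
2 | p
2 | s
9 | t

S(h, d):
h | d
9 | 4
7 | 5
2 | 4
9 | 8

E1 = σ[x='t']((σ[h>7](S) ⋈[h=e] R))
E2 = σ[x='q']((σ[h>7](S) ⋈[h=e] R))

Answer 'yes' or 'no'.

E1 row counts bottom-up:
  S → 4
  σ[h>7](S) → 2
  R → 6
  (σ[h>7](S) ⋈[h=e] R) → 2
  σ[x='t']((σ[h>7](S) ⋈[h=e] R)) → 2
E2 row counts bottom-up:
  S → 4
  σ[h>7](S) → 2
  R → 6
  (σ[h>7](S) ⋈[h=e] R) → 2
  σ[x='q']((σ[h>7](S) ⋈[h=e] R)) → 0

E1 result:
h | d | e | x
9 | 4 | 9 | t
9 | 8 | 9 | t
E2 result:
h | d | e | x
(0 rows)
Witness: (9, 8, 9, 't') appears 1× in E1 but 0× in E2.

no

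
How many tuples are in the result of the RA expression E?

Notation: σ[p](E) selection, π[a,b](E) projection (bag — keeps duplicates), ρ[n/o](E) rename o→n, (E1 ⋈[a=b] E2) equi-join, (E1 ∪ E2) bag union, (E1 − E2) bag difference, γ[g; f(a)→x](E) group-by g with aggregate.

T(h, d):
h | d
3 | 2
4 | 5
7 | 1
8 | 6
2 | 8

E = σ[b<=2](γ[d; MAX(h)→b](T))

Stepwise |·|:
  T → 5
  γ[d; MAX(h)→b](T) → 5
  σ[b<=2](γ[d; MAX(h)→b](T)) → 1

|E| = 1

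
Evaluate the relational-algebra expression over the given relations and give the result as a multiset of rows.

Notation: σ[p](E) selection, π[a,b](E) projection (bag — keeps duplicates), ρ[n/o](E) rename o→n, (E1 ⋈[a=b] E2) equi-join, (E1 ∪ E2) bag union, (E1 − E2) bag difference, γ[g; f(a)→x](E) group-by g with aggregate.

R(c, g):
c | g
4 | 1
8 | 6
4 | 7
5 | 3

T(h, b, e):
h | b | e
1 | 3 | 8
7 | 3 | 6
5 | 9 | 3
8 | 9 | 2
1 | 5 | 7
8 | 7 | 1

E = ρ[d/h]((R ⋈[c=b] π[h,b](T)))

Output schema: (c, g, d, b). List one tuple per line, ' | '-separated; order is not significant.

Row counts bottom-up:
  R → 4
  T → 6
  π[h,b](T) → 6
  (R ⋈[c=b] π[h,b](T)) → 1
  ρ[d/h]((R ⋈[c=b] π[h,b](T))) → 1

== RESULT ==
c | g | d | b
5 | 3 | 1 | 5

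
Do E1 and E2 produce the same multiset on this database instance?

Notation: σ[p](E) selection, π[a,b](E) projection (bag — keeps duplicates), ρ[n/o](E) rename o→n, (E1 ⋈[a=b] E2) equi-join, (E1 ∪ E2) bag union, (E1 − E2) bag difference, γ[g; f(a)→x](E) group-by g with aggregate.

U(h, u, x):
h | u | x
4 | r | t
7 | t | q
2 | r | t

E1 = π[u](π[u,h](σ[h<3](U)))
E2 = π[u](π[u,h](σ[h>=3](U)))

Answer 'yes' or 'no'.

E1 per-node cardinality:
  U → 3
  σ[h<3](U) → 1
  π[u,h](σ[h<3](U)) → 1
  π[u](π[u,h](σ[h<3](U))) → 1
E2 per-node cardinality:
  U → 3
  σ[h>=3](U) → 2
  π[u,h](σ[h>=3](U)) → 2
  π[u](π[u,h](σ[h>=3](U))) → 2

E1 result:
u
r
E2 result:
u
r
t
Witness: ('t',) appears 0× in E1 but 1× in E2.

no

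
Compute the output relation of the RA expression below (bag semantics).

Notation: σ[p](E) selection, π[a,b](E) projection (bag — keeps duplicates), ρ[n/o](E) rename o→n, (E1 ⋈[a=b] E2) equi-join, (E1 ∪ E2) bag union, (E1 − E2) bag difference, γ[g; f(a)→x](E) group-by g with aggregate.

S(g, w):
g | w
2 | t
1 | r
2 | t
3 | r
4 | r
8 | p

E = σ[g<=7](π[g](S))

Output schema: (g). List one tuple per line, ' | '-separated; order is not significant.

Per-node cardinality:
  S → 6
  π[g](S) → 6
  σ[g<=7](π[g](S)) → 5

== RESULT ==
g
1
2
2
3
4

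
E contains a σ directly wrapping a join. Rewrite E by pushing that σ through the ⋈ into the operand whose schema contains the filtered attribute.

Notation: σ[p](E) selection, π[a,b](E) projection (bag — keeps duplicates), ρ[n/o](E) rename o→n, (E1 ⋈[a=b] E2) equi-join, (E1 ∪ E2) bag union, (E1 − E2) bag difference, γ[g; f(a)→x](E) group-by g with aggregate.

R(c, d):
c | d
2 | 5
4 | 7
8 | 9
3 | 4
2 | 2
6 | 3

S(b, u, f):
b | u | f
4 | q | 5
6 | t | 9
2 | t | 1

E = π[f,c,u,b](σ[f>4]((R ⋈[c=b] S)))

σ filters on f, owned by the right side.
E' = π[f,c,u,b]((R ⋈[c=b] σ[f>4](S)))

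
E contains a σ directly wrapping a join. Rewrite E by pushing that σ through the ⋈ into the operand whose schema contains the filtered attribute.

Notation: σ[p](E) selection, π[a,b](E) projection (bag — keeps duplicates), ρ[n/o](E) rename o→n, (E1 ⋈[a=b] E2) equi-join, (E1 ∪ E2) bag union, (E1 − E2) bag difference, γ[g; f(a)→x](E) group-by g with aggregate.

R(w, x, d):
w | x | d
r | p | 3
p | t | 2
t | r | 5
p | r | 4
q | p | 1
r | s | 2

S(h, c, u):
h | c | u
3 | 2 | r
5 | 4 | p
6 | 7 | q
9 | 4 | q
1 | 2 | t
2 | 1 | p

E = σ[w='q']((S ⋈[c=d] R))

σ filters on w, owned by the right side.
E' = (S ⋈[c=d] σ[w='q'](R))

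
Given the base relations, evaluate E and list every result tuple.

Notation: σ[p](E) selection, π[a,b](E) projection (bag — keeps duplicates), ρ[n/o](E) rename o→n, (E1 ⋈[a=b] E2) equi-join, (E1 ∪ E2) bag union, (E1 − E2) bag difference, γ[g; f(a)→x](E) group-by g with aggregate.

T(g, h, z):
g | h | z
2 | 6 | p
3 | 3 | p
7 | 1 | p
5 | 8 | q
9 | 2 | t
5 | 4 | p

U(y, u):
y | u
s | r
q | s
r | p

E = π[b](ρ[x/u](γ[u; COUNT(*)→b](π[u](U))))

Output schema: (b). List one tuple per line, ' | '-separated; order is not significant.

Stepwise |·|:
  U → 3
  π[u](U) → 3
  γ[u; COUNT(*)→b](π[u](U)) → 3
  ρ[x/u](γ[u; COUNT(*)→b](π[u](U))) → 3
  π[b](ρ[x/u](γ[u; COUNT(*)→b](π[u](U)))) → 3

== RESULT ==
b
1
1
1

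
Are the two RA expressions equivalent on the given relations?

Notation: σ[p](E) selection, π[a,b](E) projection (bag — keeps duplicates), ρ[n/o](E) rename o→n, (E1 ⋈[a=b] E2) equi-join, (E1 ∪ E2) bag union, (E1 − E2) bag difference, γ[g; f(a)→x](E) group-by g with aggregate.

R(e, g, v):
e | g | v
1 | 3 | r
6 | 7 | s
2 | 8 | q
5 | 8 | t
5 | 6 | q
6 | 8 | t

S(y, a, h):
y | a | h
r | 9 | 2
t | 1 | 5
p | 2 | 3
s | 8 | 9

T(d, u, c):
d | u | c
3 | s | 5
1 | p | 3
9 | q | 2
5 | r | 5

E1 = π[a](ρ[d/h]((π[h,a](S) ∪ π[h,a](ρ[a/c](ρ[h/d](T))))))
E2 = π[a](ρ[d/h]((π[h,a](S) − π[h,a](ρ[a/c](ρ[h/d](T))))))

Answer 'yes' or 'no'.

E1 per-node cardinality:
  S → 4
  π[h,a](S) → 4
  T → 4
  ρ[h/d](T) → 4
  ρ[a/c](ρ[h/d](T)) → 4
  π[h,a](ρ[a/c](ρ[h/d](T))) → 4
  (π[h,a](S) ∪ π[h,a](ρ[a/c](ρ[h/d](T)))) → 8
  ρ[d/h]((π[h,a](S) ∪ π[h,a](ρ[a/c](ρ[h/d](T))))) → 8
  π[a](ρ[d/h]((π[h,a](S) ∪ π[h,a](ρ[a/c](ρ[h/d](T)))))) → 8
E2 per-node cardinality:
  S → 4
  π[h,a](S) → 4
  T → 4
  ρ[h/d](T) → 4
  ρ[a/c](ρ[h/d](T)) → 4
  π[h,a](ρ[a/c](ρ[h/d](T))) → 4
  (π[h,a](S) − π[h,a](ρ[a/c](ρ[h/d](T)))) → 4
  ρ[d/h]((π[h,a](S) − π[h,a](ρ[a/c](ρ[h/d](T))))) → 4
  π[a](ρ[d/h]((π[h,a](S) − π[h,a](ρ[a/c](ρ[h/d](T)))))) → 4

E1 result:
a
1
2
2
3
5
5
8
9
E2 result:
a
1
2
8
9
Witness: (2,) appears 2× in E1 but 1× in E2.

no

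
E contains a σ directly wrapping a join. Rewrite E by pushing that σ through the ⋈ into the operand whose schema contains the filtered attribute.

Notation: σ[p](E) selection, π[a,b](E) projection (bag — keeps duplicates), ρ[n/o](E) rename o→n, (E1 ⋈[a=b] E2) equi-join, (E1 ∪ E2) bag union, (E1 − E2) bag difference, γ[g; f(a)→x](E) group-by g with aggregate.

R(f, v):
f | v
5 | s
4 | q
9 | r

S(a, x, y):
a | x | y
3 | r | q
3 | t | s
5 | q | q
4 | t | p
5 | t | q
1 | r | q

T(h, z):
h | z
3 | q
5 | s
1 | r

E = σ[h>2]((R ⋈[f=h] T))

σ filters on h, owned by the right side.
E' = (R ⋈[f=h] σ[h>2](T))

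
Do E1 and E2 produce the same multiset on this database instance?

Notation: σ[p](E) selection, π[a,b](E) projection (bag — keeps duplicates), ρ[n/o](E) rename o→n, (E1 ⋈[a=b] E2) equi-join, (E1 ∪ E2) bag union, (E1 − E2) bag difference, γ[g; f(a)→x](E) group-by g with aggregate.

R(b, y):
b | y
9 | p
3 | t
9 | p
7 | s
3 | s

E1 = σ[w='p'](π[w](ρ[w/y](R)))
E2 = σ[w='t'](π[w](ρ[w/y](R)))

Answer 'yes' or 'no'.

E1 per-node cardinality:
  R → 5
  ρ[w/y](R) → 5
  π[w](ρ[w/y](R)) → 5
  σ[w='p'](π[w](ρ[w/y](R))) → 2
E2 per-node cardinality:
  R → 5
  ρ[w/y](R) → 5
  π[w](ρ[w/y](R)) → 5
  σ[w='t'](π[w](ρ[w/y](R))) → 1

E1 result:
w
p
p
E2 result:
w
t
Witness: ('p',) appears 2× in E1 but 0× in E2.

no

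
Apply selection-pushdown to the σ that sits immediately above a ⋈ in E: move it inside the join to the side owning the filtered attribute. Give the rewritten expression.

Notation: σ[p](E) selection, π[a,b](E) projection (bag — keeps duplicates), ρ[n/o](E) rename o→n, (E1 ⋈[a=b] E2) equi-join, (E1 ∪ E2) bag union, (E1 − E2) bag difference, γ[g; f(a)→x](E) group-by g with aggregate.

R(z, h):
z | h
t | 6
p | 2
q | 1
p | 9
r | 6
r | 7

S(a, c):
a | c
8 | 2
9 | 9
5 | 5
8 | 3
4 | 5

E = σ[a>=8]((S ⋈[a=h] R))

σ filters on a, owned by the left side.
E' = (σ[a>=8](S) ⋈[a=h] R)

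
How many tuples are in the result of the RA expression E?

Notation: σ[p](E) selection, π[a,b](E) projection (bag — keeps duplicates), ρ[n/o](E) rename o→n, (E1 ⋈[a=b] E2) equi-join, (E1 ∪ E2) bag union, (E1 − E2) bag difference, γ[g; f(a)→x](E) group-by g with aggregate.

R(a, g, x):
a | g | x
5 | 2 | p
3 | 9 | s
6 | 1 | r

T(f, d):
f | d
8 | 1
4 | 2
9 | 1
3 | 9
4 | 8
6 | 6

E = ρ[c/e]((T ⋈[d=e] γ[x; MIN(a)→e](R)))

Stepwise |·|:
  T → 6
  R → 3
  γ[x; MIN(a)→e](R) → 3
  (T ⋈[d=e] γ[x; MIN(a)→e](R)) → 1
  ρ[c/e]((T ⋈[d=e] γ[x; MIN(a)→e](R))) → 1

|E| = 1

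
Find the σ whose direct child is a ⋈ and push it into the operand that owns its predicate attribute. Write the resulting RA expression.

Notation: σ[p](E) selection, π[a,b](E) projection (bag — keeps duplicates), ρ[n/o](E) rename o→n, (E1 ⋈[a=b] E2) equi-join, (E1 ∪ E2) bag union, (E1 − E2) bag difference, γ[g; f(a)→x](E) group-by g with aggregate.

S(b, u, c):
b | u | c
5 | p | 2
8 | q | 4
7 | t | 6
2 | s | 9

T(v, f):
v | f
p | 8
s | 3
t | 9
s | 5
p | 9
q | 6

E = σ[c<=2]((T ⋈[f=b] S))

σ filters on c, owned by the right side.
E' = (T ⋈[f=b] σ[c<=2](S))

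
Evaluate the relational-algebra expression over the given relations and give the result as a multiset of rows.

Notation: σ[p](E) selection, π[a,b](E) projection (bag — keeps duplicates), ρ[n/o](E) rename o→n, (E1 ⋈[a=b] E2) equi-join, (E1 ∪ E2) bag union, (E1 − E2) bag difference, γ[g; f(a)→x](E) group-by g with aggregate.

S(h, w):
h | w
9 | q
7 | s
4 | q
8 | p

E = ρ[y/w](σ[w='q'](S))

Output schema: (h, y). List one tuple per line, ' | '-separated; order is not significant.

Per-node cardinality:
  S → 4
  σ[w='q'](S) → 2
  ρ[y/w](σ[w='q'](S)) → 2

== RESULT ==
h | y
4 | q
9 | q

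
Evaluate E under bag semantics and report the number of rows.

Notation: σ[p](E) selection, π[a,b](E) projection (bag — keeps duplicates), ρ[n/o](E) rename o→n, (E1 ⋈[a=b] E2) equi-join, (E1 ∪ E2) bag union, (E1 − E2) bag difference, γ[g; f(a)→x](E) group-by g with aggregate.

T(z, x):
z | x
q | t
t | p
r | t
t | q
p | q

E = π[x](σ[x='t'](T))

Row counts bottom-up:
  T → 5
  σ[x='t'](T) → 2
  π[x](σ[x='t'](T)) → 2

|E| = 2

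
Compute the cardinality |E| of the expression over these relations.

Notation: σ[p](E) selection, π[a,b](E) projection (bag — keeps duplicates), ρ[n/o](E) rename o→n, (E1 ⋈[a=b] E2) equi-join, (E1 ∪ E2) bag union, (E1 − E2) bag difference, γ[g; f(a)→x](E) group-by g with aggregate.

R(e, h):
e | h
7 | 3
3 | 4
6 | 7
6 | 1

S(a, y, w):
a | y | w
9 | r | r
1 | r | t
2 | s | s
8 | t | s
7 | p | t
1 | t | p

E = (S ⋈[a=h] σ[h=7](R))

Row counts bottom-up:
  S → 6
  R → 4
  σ[h=7](R) → 1
  (S ⋈[a=h] σ[h=7](R)) → 1

|E| = 1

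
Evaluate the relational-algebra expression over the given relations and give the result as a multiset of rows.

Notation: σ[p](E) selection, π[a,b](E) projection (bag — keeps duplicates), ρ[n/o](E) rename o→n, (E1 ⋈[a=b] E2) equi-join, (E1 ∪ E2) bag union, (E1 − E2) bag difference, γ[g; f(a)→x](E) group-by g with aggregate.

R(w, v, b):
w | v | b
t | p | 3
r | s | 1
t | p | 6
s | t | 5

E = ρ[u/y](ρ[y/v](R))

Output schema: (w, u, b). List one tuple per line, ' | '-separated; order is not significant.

Per-node cardinality:
  R → 4
  ρ[y/v](R) → 4
  ρ[u/y](ρ[y/v](R)) → 4

== RESULT ==
w | u | b
r | s | 1
s | t | 5
t | p | 3
t | p | 6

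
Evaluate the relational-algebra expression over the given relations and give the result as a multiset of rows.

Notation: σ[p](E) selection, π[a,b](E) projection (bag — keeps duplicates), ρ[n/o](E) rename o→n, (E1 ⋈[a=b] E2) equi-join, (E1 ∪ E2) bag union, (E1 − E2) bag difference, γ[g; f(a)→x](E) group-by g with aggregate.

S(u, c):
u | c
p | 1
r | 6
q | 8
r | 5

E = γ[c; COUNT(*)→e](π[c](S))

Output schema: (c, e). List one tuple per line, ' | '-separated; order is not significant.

Stepwise |·|:
  S → 4
  π[c](S) → 4
  γ[c; COUNT(*)→e](π[c](S)) → 4

== RESULT ==
c | e
1 | 1
5 | 1
6 | 1
8 | 1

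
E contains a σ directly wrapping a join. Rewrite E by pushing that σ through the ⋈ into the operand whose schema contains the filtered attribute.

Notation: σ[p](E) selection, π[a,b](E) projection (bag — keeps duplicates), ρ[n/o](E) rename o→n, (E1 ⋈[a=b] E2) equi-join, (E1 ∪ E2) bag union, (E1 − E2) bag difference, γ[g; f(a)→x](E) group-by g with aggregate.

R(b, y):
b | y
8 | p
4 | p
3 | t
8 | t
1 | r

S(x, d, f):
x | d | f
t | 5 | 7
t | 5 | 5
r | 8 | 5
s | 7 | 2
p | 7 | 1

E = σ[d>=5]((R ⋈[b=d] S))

σ filters on d, owned by the right side.
E' = (R ⋈[b=d] σ[d>=5](S))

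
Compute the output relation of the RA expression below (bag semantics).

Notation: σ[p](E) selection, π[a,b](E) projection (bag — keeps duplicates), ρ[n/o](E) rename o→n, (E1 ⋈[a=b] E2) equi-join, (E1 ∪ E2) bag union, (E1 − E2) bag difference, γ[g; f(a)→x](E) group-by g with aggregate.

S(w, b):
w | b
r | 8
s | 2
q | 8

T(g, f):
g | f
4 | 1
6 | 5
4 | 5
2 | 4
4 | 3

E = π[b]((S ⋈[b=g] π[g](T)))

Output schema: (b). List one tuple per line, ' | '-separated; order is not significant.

Row counts bottom-up:
  S → 3
  T → 5
  π[g](T) → 5
  (S ⋈[b=g] π[g](T)) → 1
  π[b]((S ⋈[b=g] π[g](T))) → 1

== RESULT ==
b
2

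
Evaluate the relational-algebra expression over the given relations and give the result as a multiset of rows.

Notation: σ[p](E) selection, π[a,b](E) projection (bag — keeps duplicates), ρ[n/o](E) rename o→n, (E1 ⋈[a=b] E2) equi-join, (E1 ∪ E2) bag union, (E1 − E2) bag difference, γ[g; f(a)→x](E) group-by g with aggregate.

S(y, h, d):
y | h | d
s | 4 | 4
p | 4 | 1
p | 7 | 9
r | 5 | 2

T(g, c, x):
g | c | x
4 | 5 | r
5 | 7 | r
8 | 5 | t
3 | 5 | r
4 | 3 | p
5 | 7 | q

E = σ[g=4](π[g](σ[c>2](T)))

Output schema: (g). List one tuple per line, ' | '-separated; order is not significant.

Row counts bottom-up:
  T → 6
  σ[c>2](T) → 6
  π[g](σ[c>2](T)) → 6
  σ[g=4](π[g](σ[c>2](T))) → 2

== RESULT ==
g
4
4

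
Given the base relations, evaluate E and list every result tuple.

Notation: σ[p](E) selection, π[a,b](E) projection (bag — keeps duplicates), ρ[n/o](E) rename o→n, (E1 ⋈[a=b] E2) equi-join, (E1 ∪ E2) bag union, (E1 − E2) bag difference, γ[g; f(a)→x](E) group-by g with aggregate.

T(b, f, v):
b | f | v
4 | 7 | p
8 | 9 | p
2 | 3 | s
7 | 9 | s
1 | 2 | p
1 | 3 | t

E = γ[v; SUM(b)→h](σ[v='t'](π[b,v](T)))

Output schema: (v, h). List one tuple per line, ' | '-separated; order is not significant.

Per-node cardinality:
  T → 6
  π[b,v](T) → 6
  σ[v='t'](π[b,v](T)) → 1
  γ[v; SUM(b)→h](σ[v='t'](π[b,v](T))) → 1

== RESULT ==
v | h
t | 1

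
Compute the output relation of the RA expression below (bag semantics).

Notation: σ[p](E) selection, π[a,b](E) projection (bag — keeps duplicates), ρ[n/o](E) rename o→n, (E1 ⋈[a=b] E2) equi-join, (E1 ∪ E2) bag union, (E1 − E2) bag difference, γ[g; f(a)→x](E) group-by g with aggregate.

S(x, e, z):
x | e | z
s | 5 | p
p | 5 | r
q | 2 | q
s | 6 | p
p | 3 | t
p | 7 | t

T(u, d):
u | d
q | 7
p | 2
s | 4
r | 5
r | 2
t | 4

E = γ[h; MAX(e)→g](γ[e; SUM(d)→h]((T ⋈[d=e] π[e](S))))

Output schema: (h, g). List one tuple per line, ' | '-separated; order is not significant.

Row counts bottom-up:
  T → 6
  S → 6
  π[e](S) → 6
  (T ⋈[d=e] π[e](S)) → 5
  γ[e; SUM(d)→h]((T ⋈[d=e] π[e](S))) → 3
  γ[h; MAX(e)→g](γ[e; SUM(d)→h]((T ⋈[d=e] π[e](S)))) → 3

== RESULT ==
h | g
4 | 2
7 | 7
10 | 5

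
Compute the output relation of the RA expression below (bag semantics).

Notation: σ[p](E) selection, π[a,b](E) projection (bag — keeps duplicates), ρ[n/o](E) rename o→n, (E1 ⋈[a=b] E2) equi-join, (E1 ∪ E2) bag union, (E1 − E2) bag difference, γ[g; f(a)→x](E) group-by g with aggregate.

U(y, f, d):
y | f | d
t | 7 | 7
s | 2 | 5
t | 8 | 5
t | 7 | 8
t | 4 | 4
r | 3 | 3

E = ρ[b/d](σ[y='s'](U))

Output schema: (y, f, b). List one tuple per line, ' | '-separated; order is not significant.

Row counts bottom-up:
  U → 6
  σ[y='s'](U) → 1
  ρ[b/d](σ[y='s'](U)) → 1

== RESULT ==
y | f | b
s | 2 | 5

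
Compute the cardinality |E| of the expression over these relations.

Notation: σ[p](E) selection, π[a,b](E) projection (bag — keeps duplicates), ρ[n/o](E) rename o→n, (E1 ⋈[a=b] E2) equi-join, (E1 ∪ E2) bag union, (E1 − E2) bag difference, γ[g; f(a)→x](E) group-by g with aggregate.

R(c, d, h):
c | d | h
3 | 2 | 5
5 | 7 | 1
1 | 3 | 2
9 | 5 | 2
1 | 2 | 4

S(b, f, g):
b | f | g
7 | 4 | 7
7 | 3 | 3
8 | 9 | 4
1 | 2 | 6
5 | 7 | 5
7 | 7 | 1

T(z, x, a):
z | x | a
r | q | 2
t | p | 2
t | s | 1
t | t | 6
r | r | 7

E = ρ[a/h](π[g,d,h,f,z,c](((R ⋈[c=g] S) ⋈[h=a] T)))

Stepwise |·|:
  R → 5
  S → 6
  (R ⋈[c=g] S) → 4
  T → 5
  ((R ⋈[c=g] S) ⋈[h=a] T) → 3
  π[g,d,h,f,z,c](((R ⋈[c=g] S) ⋈[h=a] T)) → 3
  ρ[a/h](π[g,d,h,f,z,c](((R ⋈[c=g] S) ⋈[h=a] T))) → 3

|E| = 3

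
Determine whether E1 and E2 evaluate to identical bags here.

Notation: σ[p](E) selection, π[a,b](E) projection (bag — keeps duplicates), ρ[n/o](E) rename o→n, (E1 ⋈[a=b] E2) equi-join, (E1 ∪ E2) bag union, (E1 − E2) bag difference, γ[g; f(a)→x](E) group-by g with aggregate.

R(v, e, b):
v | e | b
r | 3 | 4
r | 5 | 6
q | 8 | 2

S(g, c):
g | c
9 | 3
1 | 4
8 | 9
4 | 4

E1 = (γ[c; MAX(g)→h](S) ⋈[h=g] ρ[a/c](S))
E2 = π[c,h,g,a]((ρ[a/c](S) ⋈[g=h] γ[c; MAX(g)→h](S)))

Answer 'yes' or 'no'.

E1 subexpression sizes:
  S → 4
  γ[c; MAX(g)→h](S) → 3
  S → 4
  ρ[a/c](S) → 4
  (γ[c; MAX(g)→h](S) ⋈[h=g] ρ[a/c](S)) → 3
E2 subexpression sizes:
  S → 4
  ρ[a/c](S) → 4
  S → 4
  γ[c; MAX(g)→h](S) → 3
  (ρ[a/c](S) ⋈[g=h] γ[c; MAX(g)→h](S)) → 3
  π[c,h,g,a]((ρ[a/c](S) ⋈[g=h] γ[c; MAX(g)→h](S))) → 3

E1 and E2 produce the same multiset:
c | h | g | a
3 | 9 | 9 | 3
4 | 4 | 4 | 4
9 | 8 | 8 | 9

yes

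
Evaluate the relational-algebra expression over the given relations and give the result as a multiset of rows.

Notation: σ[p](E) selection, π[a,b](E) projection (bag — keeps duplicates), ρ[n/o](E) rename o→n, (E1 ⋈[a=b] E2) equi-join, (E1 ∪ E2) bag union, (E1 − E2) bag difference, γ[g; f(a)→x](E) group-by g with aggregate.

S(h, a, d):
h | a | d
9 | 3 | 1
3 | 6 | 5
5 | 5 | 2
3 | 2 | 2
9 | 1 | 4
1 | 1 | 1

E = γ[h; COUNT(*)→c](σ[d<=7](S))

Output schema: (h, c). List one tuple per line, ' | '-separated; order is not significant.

Row counts bottom-up:
  S → 6
  σ[d<=7](S) → 6
  γ[h; COUNT(*)→c](σ[d<=7](S)) → 4

== RESULT ==
h | c
1 | 1
3 | 2
5 | 1
9 | 2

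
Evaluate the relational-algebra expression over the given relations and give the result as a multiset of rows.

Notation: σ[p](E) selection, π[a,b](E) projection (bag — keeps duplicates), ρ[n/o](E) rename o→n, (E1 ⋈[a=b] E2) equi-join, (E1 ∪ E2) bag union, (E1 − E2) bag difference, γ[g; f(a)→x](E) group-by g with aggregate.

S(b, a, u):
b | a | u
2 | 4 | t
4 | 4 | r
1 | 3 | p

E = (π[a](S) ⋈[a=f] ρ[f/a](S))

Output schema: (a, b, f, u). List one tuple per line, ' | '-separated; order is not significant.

Subexpression sizes:
  S → 3
  π[a](S) → 3
  S → 3
  ρ[f/a](S) → 3
  (π[a](S) ⋈[a=f] ρ[f/a](S)) → 5

== RESULT ==
a | b | f | u
3 | 1 | 3 | p
4 | 2 | 4 | t
4 | 2 | 4 | t
4 | 4 | 4 | r
4 | 4 | 4 | r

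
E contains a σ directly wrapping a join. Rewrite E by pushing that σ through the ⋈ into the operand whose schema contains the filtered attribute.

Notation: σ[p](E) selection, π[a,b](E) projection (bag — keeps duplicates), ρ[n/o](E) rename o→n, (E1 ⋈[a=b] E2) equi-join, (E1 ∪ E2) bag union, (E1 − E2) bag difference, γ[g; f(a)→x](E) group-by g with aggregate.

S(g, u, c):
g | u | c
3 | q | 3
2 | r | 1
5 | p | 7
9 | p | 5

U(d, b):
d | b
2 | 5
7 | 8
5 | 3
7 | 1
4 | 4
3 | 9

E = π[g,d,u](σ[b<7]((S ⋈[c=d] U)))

σ filters on b, owned by the right side.
E' = π[g,d,u]((S ⋈[c=d] σ[b<7](U)))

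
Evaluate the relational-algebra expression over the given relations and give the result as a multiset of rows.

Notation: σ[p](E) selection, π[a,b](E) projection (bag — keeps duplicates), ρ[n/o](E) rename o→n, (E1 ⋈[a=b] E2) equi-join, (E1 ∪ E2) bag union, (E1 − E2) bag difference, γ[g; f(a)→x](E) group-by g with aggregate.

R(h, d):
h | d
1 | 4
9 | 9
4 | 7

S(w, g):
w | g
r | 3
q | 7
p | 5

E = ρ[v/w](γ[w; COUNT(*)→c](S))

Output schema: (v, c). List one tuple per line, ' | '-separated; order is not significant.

Subexpression sizes:
  S → 3
  γ[w; COUNT(*)→c](S) → 3
  ρ[v/w](γ[w; COUNT(*)→c](S)) → 3

== RESULT ==
v | c
p | 1
q | 1
r | 1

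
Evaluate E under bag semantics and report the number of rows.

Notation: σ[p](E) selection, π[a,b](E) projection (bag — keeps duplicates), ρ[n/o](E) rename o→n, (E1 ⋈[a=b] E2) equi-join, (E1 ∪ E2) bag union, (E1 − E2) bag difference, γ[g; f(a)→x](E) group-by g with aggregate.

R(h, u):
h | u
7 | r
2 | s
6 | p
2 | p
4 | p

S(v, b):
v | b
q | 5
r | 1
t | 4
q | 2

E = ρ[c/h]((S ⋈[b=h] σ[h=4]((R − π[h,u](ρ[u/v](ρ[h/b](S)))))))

Per-node cardinality:
  S → 4
  R → 5
  S → 4
  ρ[h/b](S) → 4
  ρ[u/v](ρ[h/b](S)) → 4
  π[h,u](ρ[u/v](ρ[h/b](S))) → 4
  (R − π[h,u](ρ[u/v](ρ[h/b](S)))) → 5
  σ[h=4]((R − π[h,u](ρ[u/v](ρ[h/b](S))))) → 1
  (S ⋈[b=h] σ[h=4]((R − π[h,u](ρ[u/v](ρ[h/b](S)))))) → 1
  ρ[c/h]((S ⋈[b=h] σ[h=4]((R − π[h,u](ρ[u/v](ρ[h/b](S))))))) → 1

|E| = 1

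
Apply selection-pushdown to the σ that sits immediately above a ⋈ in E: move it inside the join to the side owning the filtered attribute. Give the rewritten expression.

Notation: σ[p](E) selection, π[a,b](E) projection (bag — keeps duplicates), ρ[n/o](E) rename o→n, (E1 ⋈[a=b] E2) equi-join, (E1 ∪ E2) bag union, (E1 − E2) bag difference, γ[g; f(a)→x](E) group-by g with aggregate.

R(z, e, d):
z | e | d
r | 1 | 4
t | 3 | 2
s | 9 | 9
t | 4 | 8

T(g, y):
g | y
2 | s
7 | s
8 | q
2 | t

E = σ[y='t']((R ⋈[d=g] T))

σ filters on y, owned by the right side.
E' = (R ⋈[d=g] σ[y='t'](T))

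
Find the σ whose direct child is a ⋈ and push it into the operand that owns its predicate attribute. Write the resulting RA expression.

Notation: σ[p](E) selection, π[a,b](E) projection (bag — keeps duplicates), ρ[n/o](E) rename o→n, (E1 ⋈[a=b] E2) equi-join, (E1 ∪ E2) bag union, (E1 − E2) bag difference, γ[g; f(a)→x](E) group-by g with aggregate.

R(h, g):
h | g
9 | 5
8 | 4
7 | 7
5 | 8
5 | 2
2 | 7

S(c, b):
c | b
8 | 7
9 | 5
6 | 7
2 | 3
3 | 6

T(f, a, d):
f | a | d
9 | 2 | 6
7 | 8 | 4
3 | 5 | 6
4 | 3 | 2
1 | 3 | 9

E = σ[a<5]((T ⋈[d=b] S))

σ filters on a, owned by the left side.
E' = (σ[a<5](T) ⋈[d=b] S)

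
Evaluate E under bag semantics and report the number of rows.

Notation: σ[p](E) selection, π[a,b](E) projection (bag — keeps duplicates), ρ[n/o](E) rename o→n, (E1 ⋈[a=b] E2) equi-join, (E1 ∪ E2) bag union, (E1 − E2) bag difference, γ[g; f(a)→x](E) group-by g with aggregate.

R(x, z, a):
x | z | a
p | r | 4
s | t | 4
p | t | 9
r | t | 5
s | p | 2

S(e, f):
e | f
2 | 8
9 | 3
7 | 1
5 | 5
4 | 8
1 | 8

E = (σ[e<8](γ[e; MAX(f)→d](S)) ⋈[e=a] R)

Subexpression sizes:
  S → 6
  γ[e; MAX(f)→d](S) → 6
  σ[e<8](γ[e; MAX(f)→d](S)) → 5
  R → 5
  (σ[e<8](γ[e; MAX(f)→d](S)) ⋈[e=a] R) → 4

|E| = 4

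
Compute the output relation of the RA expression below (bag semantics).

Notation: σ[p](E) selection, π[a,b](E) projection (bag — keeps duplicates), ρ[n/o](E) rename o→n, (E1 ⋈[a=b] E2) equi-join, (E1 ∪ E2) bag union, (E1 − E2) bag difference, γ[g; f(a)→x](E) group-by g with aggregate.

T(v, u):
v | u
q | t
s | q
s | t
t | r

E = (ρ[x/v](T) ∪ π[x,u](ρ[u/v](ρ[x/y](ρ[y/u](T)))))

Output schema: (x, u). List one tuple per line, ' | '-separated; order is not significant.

Stepwise |·|:
  T → 4
  ρ[x/v](T) → 4
  T → 4
  ρ[y/u](T) → 4
  ρ[x/y](ρ[y/u](T)) → 4
  ρ[u/v](ρ[x/y](ρ[y/u](T))) → 4
  π[x,u](ρ[u/v](ρ[x/y](ρ[y/u](T)))) → 4
  (ρ[x/v](T) ∪ π[x,u](ρ[u/v](ρ[x/y](ρ[y/u](T))))) → 8

== RESULT ==
x | u
q | s
q | t
r | t
s | q
s | t
t | q
t | r
t | s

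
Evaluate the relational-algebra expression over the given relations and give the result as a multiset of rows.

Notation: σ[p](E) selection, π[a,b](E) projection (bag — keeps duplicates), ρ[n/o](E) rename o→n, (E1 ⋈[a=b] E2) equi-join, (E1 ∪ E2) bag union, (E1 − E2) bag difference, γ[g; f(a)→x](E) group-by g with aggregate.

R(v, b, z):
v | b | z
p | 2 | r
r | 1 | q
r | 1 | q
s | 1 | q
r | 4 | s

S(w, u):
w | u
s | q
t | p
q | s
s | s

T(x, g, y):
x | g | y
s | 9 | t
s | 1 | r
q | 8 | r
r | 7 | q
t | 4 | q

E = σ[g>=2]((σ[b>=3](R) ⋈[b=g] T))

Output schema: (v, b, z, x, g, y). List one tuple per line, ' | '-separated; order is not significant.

Row counts bottom-up:
  R → 5
  σ[b>=3](R) → 1
  T → 5
  (σ[b>=3](R) ⋈[b=g] T) → 1
  σ[g>=2]((σ[b>=3](R) ⋈[b=g] T)) → 1

== RESULT ==
v | b | z | x | g | y
r | 4 | s | t | 4 | q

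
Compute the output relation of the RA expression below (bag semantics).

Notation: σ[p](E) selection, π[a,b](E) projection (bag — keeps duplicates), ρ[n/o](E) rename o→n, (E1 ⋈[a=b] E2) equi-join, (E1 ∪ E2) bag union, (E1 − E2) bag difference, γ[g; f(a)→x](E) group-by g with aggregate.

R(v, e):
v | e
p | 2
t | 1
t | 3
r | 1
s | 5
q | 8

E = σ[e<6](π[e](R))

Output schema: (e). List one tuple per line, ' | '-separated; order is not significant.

Per-node cardinality:
  R → 6
  π[e](R) → 6
  σ[e<6](π[e](R)) → 5

== RESULT ==
e
1
1
2
3
5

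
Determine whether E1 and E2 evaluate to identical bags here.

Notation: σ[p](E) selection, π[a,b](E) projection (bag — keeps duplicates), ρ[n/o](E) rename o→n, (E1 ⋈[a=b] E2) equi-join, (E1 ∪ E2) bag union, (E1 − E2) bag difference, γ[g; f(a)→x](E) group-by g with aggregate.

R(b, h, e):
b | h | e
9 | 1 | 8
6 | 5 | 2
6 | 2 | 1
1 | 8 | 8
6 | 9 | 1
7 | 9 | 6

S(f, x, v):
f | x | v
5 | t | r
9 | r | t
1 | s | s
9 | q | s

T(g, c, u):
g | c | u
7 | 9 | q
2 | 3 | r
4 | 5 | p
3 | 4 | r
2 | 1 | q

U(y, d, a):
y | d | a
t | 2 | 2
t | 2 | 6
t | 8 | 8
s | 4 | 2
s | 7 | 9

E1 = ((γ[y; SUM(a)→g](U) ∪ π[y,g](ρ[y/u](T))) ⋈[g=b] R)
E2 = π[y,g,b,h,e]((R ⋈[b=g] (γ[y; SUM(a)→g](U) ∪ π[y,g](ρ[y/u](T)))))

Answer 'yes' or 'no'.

E1 stepwise |·|:
  U → 5
  γ[y; SUM(a)→g](U) → 2
  T → 5
  ρ[y/u](T) → 5
  π[y,g](ρ[y/u](T)) → 5
  (γ[y; SUM(a)→g](U) ∪ π[y,g](ρ[y/u](T))) → 7
  R → 6
  ((γ[y; SUM(a)→g](U) ∪ π[y,g](ρ[y/u](T))) ⋈[g=b] R) → 1
E2 stepwise |·|:
  R → 6
  U → 5
  γ[y; SUM(a)→g](U) → 2
  T → 5
  ρ[y/u](T) → 5
  π[y,g](ρ[y/u](T)) → 5
  (γ[y; SUM(a)→g](U) ∪ π[y,g](ρ[y/u](T))) → 7
  (R ⋈[b=g] (γ[y; SUM(a)→g](U) ∪ π[y,g](ρ[y/u](T)))) → 1
  π[y,g,b,h,e]((R ⋈[b=g] (γ[y; SUM(a)→g](U) ∪ π[y,g](ρ[y/u](T))))) → 1

E1 and E2 produce the same multiset:
y | g | b | h | e
q | 7 | 7 | 9 | 6

yes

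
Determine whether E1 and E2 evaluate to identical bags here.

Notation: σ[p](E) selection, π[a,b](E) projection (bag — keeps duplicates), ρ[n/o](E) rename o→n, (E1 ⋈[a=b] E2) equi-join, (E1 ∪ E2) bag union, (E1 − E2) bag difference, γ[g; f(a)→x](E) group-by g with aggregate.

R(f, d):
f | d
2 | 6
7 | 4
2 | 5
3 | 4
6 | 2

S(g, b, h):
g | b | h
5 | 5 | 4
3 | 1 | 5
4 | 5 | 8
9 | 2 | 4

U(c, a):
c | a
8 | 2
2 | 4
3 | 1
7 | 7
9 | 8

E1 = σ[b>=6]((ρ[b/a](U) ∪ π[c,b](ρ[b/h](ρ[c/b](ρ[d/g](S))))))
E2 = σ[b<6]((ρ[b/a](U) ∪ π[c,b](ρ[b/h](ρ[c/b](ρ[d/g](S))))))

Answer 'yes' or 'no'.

E1 stepwise |·|:
  U → 5
  ρ[b/a](U) → 5
  S → 4
  ρ[d/g](S) → 4
  ρ[c/b](ρ[d/g](S)) → 4
  ρ[b/h](ρ[c/b](ρ[d/g](S))) → 4
  π[c,b](ρ[b/h](ρ[c/b](ρ[d/g](S)))) → 4
  (ρ[b/a](U) ∪ π[c,b](ρ[b/h](ρ[c/b](ρ[d/g](S))))) → 9
  σ[b>=6]((ρ[b/a](U) ∪ π[c,b](ρ[b/h](ρ[c/b](ρ[d/g](S)))))) → 3
E2 stepwise |·|:
  U → 5
  ρ[b/a](U) → 5
  S → 4
  ρ[d/g](S) → 4
  ρ[c/b](ρ[d/g](S)) → 4
  ρ[b/h](ρ[c/b](ρ[d/g](S))) → 4
  π[c,b](ρ[b/h](ρ[c/b](ρ[d/g](S)))) → 4
  (ρ[b/a](U) ∪ π[c,b](ρ[b/h](ρ[c/b](ρ[d/g](S))))) → 9
  σ[b<6]((ρ[b/a](U) ∪ π[c,b](ρ[b/h](ρ[c/b](ρ[d/g](S)))))) → 6

E1 result:
c | b
5 | 8
7 | 7
9 | 8
E2 result:
c | b
1 | 5
2 | 4
2 | 4
3 | 1
5 | 4
8 | 2
Witness: (2, 4) appears 0× in E1 but 2× in E2.

no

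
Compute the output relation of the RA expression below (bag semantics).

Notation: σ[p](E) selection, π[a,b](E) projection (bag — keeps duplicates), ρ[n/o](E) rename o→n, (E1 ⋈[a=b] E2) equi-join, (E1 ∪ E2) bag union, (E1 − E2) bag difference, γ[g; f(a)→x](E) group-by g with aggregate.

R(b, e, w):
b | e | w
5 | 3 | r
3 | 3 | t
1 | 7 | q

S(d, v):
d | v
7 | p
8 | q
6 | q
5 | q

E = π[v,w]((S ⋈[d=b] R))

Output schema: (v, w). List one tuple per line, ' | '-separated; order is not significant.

Stepwise |·|:
  S → 4
  R → 3
  (S ⋈[d=b] R) → 1
  π[v,w]((S ⋈[d=b] R)) → 1

== RESULT ==
v | w
q | r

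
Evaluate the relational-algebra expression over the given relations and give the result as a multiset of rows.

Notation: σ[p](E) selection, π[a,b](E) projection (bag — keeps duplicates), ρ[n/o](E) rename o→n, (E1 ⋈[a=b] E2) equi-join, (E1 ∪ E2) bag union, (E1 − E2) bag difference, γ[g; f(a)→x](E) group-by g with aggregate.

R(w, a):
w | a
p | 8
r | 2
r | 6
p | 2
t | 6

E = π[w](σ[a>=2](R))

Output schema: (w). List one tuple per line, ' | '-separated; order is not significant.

Stepwise |·|:
  R → 5
  σ[a>=2](R) → 5
  π[w](σ[a>=2](R)) → 5

== RESULT ==
w
p
p
r
r
t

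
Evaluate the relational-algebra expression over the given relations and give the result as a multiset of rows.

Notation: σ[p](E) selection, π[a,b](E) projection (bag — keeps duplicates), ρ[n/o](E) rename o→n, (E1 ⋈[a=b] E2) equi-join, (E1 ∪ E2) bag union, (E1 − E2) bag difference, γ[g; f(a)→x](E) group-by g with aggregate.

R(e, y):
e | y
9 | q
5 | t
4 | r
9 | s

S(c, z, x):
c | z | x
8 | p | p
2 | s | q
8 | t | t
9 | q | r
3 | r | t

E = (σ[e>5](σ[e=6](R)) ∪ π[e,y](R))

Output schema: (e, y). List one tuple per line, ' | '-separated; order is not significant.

Subexpression sizes:
  R → 4
  σ[e=6](R) → 0
  σ[e>5](σ[e=6](R)) → 0
  R → 4
  π[e,y](R) → 4
  (σ[e>5](σ[e=6](R)) ∪ π[e,y](R)) → 4

== RESULT ==
e | y
4 | r
5 | t
9 | q
9 | s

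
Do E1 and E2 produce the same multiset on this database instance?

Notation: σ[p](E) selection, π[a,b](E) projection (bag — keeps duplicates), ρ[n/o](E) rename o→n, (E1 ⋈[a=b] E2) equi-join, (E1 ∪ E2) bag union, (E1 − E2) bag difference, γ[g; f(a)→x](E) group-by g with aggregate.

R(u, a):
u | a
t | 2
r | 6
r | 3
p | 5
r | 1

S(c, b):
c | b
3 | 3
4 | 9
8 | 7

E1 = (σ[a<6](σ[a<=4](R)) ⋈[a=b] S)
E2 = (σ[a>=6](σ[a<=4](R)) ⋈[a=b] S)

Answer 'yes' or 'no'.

E1 subexpression sizes:
  R → 5
  σ[a<=4](R) → 3
  σ[a<6](σ[a<=4](R)) → 3
  S → 3
  (σ[a<6](σ[a<=4](R)) ⋈[a=b] S) → 1
E2 subexpression sizes:
  R → 5
  σ[a<=4](R) → 3
  σ[a>=6](σ[a<=4](R)) → 0
  S → 3
  (σ[a>=6](σ[a<=4](R)) ⋈[a=b] S) → 0

E1 result:
u | a | c | b
r | 3 | 3 | 3
E2 result:
u | a | c | b
(0 rows)
Witness: ('r', 3, 3, 3) appears 1× in E1 but 0× in E2.

no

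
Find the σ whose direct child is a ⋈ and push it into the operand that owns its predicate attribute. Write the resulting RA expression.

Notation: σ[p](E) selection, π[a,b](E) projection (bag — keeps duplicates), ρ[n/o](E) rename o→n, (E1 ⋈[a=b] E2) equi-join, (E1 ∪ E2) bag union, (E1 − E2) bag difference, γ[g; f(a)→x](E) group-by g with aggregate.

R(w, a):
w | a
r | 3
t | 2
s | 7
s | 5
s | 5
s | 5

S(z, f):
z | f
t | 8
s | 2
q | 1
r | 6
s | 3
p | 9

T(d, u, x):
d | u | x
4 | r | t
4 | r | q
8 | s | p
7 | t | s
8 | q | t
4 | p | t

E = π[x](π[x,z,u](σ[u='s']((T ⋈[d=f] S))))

σ filters on u, owned by the left side.
E' = π[x](π[x,z,u]((σ[u='s'](T) ⋈[d=f] S)))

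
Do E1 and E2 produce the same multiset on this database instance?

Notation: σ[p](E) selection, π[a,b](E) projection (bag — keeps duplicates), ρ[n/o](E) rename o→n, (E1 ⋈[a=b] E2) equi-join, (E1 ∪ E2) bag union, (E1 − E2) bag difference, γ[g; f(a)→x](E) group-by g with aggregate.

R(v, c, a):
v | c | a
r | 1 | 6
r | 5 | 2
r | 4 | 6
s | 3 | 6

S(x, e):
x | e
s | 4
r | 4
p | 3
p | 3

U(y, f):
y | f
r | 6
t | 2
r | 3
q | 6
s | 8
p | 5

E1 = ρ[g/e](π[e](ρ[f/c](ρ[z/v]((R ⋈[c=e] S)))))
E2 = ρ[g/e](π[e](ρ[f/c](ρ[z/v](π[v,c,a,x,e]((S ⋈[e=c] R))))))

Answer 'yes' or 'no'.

E1 per-node cardinality:
  R → 4
  S → 4
  (R ⋈[c=e] S) → 4
  ρ[z/v]((R ⋈[c=e] S)) → 4
  ρ[f/c](ρ[z/v]((R ⋈[c=e] S))) → 4
  π[e](ρ[f/c](ρ[z/v]((R ⋈[c=e] S)))) → 4
  ρ[g/e](π[e](ρ[f/c](ρ[z/v]((R ⋈[c=e] S))))) → 4
E2 per-node cardinality:
  S → 4
  R → 4
  (S ⋈[e=c] R) → 4
  π[v,c,a,x,e]((S ⋈[e=c] R)) → 4
  ρ[z/v](π[v,c,a,x,e]((S ⋈[e=c] R))) → 4
  ρ[f/c](ρ[z/v](π[v,c,a,x,e]((S ⋈[e=c] R)))) → 4
  π[e](ρ[f/c](ρ[z/v](π[v,c,a,x,e]((S ⋈[e=c] R))))) → 4
  ρ[g/e](π[e](ρ[f/c](ρ[z/v](π[v,c,a,x,e]((S ⋈[e=c] R)))))) → 4

E1 and E2 produce the same multiset:
g
3
3
4
4

yes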